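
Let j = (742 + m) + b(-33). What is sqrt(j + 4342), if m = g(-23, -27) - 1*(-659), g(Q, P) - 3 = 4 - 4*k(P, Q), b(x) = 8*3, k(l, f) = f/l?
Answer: sqrt(467418)/9 ≈ 75.964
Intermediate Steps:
b(x) = 24
g(Q, P) = 7 - 4*Q/P (g(Q, P) = 3 + (4 - 4*Q/P) = 7 - 4*Q/P)
m = 17890/27 (m = (7 - 4*(-23)/(-27)) - 1*(-659) = (7 - 4*(-23)*(-1/27)) + 659 = (7 - 92/27) + 659 = 97/27 + 659 = 17890/27 ≈ 662.59)
j = 38572/27 (j = (742 + 17890/27) + 24 = 37924/27 + 24 = 38572/27 ≈ 1428.6)
sqrt(j + 4342) = sqrt(38572/27 + 4342) = sqrt(155806/27) = sqrt(467418)/9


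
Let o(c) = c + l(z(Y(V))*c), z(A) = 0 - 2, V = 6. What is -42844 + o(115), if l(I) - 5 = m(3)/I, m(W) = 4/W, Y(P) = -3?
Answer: -14739782/345 ≈ -42724.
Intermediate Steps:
z(A) = -2
l(I) = 5 + 4/(3*I) (l(I) = 5 + (4/3)/I = 5 + (4*(1/3))/I = 5 + 4/(3*I))
o(c) = 5 + c - 2/(3*c) (o(c) = c + (5 + 4/(3*((-2*c)))) = c + (5 + 4*(-1/(2*c))/3) = c + (5 - 2/(3*c)) = 5 + c - 2/(3*c))
-42844 + o(115) = -42844 + (5 + 115 - 2/3/115) = -42844 + (5 + 115 - 2/3*1/115) = -42844 + (5 + 115 - 2/345) = -42844 + 41398/345 = -14739782/345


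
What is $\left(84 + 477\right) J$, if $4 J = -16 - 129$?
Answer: $- \frac{81345}{4} \approx -20336.0$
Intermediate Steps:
$J = - \frac{145}{4}$ ($J = \frac{-16 - 129}{4} = \frac{1}{4} \left(-145\right) = - \frac{145}{4} \approx -36.25$)
$\left(84 + 477\right) J = \left(84 + 477\right) \left(- \frac{145}{4}\right) = 561 \left(- \frac{145}{4}\right) = - \frac{81345}{4}$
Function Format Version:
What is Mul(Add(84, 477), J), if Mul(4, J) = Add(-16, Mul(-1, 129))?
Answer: Rational(-81345, 4) ≈ -20336.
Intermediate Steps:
J = Rational(-145, 4) (J = Mul(Rational(1, 4), Add(-16, Mul(-1, 129))) = Mul(Rational(1, 4), Add(-16, -129)) = Mul(Rational(1, 4), -145) = Rational(-145, 4) ≈ -36.250)
Mul(Add(84, 477), J) = Mul(Add(84, 477), Rational(-145, 4)) = Mul(561, Rational(-145, 4)) = Rational(-81345, 4)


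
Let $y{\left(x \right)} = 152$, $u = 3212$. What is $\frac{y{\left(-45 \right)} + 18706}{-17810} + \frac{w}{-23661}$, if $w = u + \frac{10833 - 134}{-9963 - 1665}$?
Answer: $- \frac{2926700569817}{2450033611740} \approx -1.1946$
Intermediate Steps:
$w = \frac{37338437}{11628}$ ($w = 3212 + \frac{10833 - 134}{-9963 - 1665} = 3212 + \frac{10699}{-11628} = 3212 + 10699 \left(- \frac{1}{11628}\right) = 3212 - \frac{10699}{11628} = \frac{37338437}{11628} \approx 3211.1$)
$\frac{y{\left(-45 \right)} + 18706}{-17810} + \frac{w}{-23661} = \frac{152 + 18706}{-17810} + \frac{37338437}{11628 \left(-23661\right)} = 18858 \left(- \frac{1}{17810}\right) + \frac{37338437}{11628} \left(- \frac{1}{23661}\right) = - \frac{9429}{8905} - \frac{37338437}{275130108} = - \frac{2926700569817}{2450033611740}$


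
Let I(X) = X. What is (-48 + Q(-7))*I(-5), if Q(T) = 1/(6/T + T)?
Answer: 2647/11 ≈ 240.64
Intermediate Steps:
Q(T) = 1/(T + 6/T)
(-48 + Q(-7))*I(-5) = (-48 - 7/(6 + (-7)²))*(-5) = (-48 - 7/(6 + 49))*(-5) = (-48 - 7/55)*(-5) = -2647/55*(-5) = 2647/11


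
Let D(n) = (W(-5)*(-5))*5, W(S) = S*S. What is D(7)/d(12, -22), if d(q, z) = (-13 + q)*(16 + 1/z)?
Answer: 13750/351 ≈ 39.174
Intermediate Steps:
W(S) = S²
D(n) = -625 (D(n) = ((-5)²*(-5))*5 = (25*(-5))*5 = -125*5 = -625)
D(7)/d(12, -22) = -625*(-22/(-13 + 12 + 16*(-22)*(-13 + 12))) = -625*(-22/(-13 + 12 + 16*(-22)*(-1))) = -625*(-22/(-13 + 12 + 352)) = -625/((-1/22*351)) = -625/(-351/22) = -625*(-22/351) = 13750/351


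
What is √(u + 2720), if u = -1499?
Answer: √1221 ≈ 34.943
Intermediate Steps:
√(u + 2720) = √(-1499 + 2720) = √1221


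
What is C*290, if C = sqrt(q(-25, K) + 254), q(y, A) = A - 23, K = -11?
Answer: 580*sqrt(55) ≈ 4301.4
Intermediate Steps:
q(y, A) = -23 + A
C = 2*sqrt(55) (C = sqrt((-23 - 11) + 254) = sqrt(-34 + 254) = sqrt(220) = 2*sqrt(55) ≈ 14.832)
C*290 = (2*sqrt(55))*290 = 580*sqrt(55)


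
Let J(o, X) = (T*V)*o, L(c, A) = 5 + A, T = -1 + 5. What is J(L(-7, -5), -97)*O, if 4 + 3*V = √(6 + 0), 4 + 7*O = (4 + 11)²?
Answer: 0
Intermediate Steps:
T = 4
O = 221/7 (O = -4/7 + (4 + 11)²/7 = -4/7 + (⅐)*15² = -4/7 + (⅐)*225 = -4/7 + 225/7 = 221/7 ≈ 31.571)
V = -4/3 + √6/3 (V = -4/3 + √(6 + 0)/3 = -4/3 + √6/3 ≈ -0.51684)
J(o, X) = o*(-16/3 + 4*√6/3) (J(o, X) = (4*(-4/3 + √6/3))*o = (-16/3 + 4*√6/3)*o = o*(-16/3 + 4*√6/3))
J(L(-7, -5), -97)*O = (4*(5 - 5)*(-4 + √6)/3)*(221/7) = ((4/3)*0*(-4 + √6))*(221/7) = 0*(221/7) = 0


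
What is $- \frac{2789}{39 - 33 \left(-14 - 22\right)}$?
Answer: $- \frac{2789}{1227} \approx -2.273$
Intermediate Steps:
$- \frac{2789}{39 - 33 \left(-14 - 22\right)} = - \frac{2789}{39 - -1188} = - \frac{2789}{39 + 1188} = - \frac{2789}{1227}$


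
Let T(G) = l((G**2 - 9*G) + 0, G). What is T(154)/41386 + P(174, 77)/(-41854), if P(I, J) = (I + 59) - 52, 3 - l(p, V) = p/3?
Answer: -239173933/1299127233 ≈ -0.18410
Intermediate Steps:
l(p, V) = 3 - p/3
T(G) = 3 + 3*G - G**2/3 (T(G) = 3 - ((G**2 - 9*G) + 0)/3 = 3 - (G**2 - 9*G)/3 = 3 + (3*G - G**2/3) = 3 + 3*G - G**2/3)
P(I, J) = 7 + I (P(I, J) = (59 + I) - 52 = 7 + I)
T(154)/41386 + P(174, 77)/(-41854) = (3 - 1/3*154*(-9 + 154))/41386 + (7 + 174)/(-41854) = (3 - 1/3*154*145)*(1/41386) + 181*(-1/41854) = (3 - 22330/3)*(1/41386) - 181/41854 = -22321/3*1/41386 - 181/41854 = -22321/124158 - 181/41854 = -239173933/1299127233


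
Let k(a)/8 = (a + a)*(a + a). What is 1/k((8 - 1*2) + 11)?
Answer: 1/9248 ≈ 0.00010813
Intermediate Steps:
k(a) = 32*a² (k(a) = 8*((a + a)*(a + a)) = 8*((2*a)*(2*a)) = 8*(4*a²) = 32*a²)
1/k((8 - 1*2) + 11) = 1/(32*((8 - 1*2) + 11)²) = 1/(32*((8 - 2) + 11)²) = 1/(32*(6 + 11)²) = 1/(32*17²) = 1/(32*289) = 1/9248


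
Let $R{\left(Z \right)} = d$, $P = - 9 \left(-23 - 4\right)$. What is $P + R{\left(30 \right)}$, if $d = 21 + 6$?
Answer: $270$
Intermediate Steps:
$P = 243$ ($P = \left(-9\right) \left(-27\right) = 243$)
$d = 27$
$R{\left(Z \right)} = 27$
$P + R{\left(30 \right)} = 243 + 27 = 270$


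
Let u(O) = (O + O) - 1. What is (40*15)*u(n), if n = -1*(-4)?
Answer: 4200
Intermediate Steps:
n = 4
u(O) = -1 + 2*O (u(O) = 2*O - 1 = -1 + 2*O)
(40*15)*u(n) = (40*15)*(-1 + 2*4) = 600*(-1 + 8) = 600*7 = 4200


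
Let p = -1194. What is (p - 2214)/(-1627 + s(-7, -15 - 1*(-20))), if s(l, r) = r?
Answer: 1704/811 ≈ 2.1011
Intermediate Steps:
(p - 2214)/(-1627 + s(-7, -15 - 1*(-20))) = (-1194 - 2214)/(-1627 + (-15 - 1*(-20))) = -3408/(-1627 + (-15 + 20)) = -3408/(-1627 + 5) = -3408/(-1622) = -3408*(-1/1622) = 1704/811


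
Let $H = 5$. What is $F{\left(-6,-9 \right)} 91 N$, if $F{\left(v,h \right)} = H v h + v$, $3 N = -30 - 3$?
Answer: $-264264$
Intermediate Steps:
$N = -11$ ($N = \frac{-30 - 3}{3} = \frac{1}{3} \left(-33\right) = -11$)
$F{\left(v,h \right)} = v + 5 h v$ ($F{\left(v,h \right)} = 5 v h + v = 5 h v + v = v + 5 h v$)
$F{\left(-6,-9 \right)} 91 N = - 6 \left(1 + 5 \left(-9\right)\right) 91 \left(-11\right) = - 6 \left(1 - 45\right) 91 \left(-11\right) = \left(-6\right) \left(-44\right) 91 \left(-11\right) = 264 \cdot 91 \left(-11\right) = 24024 \left(-11\right) = -264264$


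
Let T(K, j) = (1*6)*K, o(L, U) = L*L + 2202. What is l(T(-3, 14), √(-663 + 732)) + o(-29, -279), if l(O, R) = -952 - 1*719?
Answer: 1372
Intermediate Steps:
o(L, U) = 2202 + L² (o(L, U) = L² + 2202 = 2202 + L²)
T(K, j) = 6*K
l(O, R) = -1671 (l(O, R) = -952 - 719 = -1671)
l(T(-3, 14), √(-663 + 732)) + o(-29, -279) = -1671 + (2202 + (-29)²) = -1671 + (2202 + 841) = -1671 + 3043 = 1372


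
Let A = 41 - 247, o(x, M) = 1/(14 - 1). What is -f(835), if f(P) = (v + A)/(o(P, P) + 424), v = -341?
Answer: 7111/5513 ≈ 1.2899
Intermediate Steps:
o(x, M) = 1/13
A = -206
f(P) = -7111/5513 (f(P) = (-341 - 206)/(1/13 + 424) = -547/5513/13 = -547*13/5513 = -7111/5513)
-f(835) = -1*(-7111/5513) = 7111/5513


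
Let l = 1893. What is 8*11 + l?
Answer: 1981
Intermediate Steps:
8*11 + l = 8*11 + 1893 = 88 + 1893 = 1981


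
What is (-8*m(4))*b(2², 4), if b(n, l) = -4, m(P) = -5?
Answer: -160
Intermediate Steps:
(-8*m(4))*b(2², 4) = -8*(-5)*(-4) = 40*(-4) = -160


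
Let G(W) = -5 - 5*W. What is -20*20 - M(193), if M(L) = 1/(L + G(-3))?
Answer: -81201/203 ≈ -400.00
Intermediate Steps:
M(L) = 1/(10 + L) (M(L) = 1/(L + (-5 - 5*(-3))) = 1/(L + (-5 + 15)) = 1/(L + 10) = 1/(10 + L))
-20*20 - M(193) = -20*20 - 1/(10 + 193) = -400 - 1/203 = -81201/203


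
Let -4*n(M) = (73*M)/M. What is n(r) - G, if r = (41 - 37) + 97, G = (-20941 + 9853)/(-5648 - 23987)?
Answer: -2207707/118540 ≈ -18.624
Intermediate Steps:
G = 11088/29635 (G = -11088/(-29635) = -11088*(-1/29635) = 11088/29635 ≈ 0.37415)
r = 101 (r = 4 + 97 = 101)
n(M) = -73/4 (n(M) = -73*M/(4*M) = -1/4*73 = -73/4)
n(r) - G = -73/4 - 1*11088/29635 = -73/4 - 11088/29635 = -2207707/118540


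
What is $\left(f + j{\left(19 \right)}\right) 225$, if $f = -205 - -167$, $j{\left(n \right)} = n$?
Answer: $-4275$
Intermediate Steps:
$f = -38$ ($f = -205 + 167 = -38$)
$\left(f + j{\left(19 \right)}\right) 225 = \left(-38 + 19\right) 225 = \left(-19\right) 225 = -4275$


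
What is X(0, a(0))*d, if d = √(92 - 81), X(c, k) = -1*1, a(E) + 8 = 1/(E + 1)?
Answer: -√11 ≈ -3.3166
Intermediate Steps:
a(E) = -8 + 1/(1 + E) (a(E) = -8 + 1/(E + 1) = -8 + 1/(1 + E))
X(c, k) = -1
d = √11 ≈ 3.3166
X(0, a(0))*d = -√11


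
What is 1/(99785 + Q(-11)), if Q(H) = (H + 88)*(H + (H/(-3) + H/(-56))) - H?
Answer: 24/2381915 ≈ 1.0076e-5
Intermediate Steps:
Q(H) = -H + 109*H*(88 + H)/168 (Q(H) = (88 + H)*(H + (H*(-⅓) + H*(-1/56))) - H = (88 + H)*(H + (-H/3 - H/56)) - H = (88 + H)*(H - 59*H/168) - H = (88 + H)*(109*H/168) - H = 109*H*(88 + H)/168 - H = -H + 109*H*(88 + H)/168)
1/(99785 + Q(-11)) = 1/(99785 + (1/168)*(-11)*(9424 + 109*(-11))) = 1/(99785 + (1/168)*(-11)*(9424 - 1199)) = 1/(99785 + (1/168)*(-11)*8225) = 1/(99785 - 12925/24) = 1/(2381915/24) = 24/2381915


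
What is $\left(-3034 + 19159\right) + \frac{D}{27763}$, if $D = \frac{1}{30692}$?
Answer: $\frac{13740144685501}{852101996} \approx 16125.0$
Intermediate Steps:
$D = \frac{1}{30692} \approx 3.2582 \cdot 10^{-5}$
$\left(-3034 + 19159\right) + \frac{D}{27763} = \left(-3034 + 19159\right) + \frac{1}{30692 \cdot 27763} = 16125 + \frac{1}{30692} \cdot \frac{1}{27763} = 16125 + \frac{1}{852101996} = \frac{13740144685501}{852101996}$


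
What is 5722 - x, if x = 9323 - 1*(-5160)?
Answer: -8761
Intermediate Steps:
x = 14483 (x = 9323 + 5160 = 14483)
5722 - x = 5722 - 1*14483 = 5722 - 14483 = -8761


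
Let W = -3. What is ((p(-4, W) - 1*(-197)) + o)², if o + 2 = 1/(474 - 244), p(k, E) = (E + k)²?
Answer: 3149566641/52900 ≈ 59538.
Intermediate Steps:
o = -459/230 (o = -2 + 1/(474 - 244) = -2 + 1/230 = -459/230 ≈ -1.9957)
((p(-4, W) - 1*(-197)) + o)² = (((-3 - 4)² - 1*(-197)) - 459/230)² = (((-7)² + 197) - 459/230)² = ((49 + 197) - 459/230)² = (246 - 459/230)² = (56121/230)² = 3149566641/52900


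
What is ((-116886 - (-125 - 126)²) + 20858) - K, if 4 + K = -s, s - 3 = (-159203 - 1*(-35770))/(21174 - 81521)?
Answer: -9596377201/60347 ≈ -1.5902e+5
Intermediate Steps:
s = 304474/60347 (s = 3 + (-159203 - 1*(-35770))/(21174 - 81521) = 3 + (-159203 + 35770)/(-60347) = 3 - 123433*(-1/60347) = 3 + 123433/60347 = 304474/60347 ≈ 5.0454)
K = -545862/60347 (K = -4 - 1*304474/60347 = -4 - 304474/60347 = -545862/60347 ≈ -9.0454)
((-116886 - (-125 - 126)²) + 20858) - K = ((-116886 - (-125 - 126)²) + 20858) - 1*(-545862/60347) = ((-116886 - 1*(-251)²) + 20858) + 545862/60347 = ((-116886 - 1*63001) + 20858) + 545862/60347 = ((-116886 - 63001) + 20858) + 545862/60347 = (-179887 + 20858) + 545862/60347 = -159029 + 545862/60347 = -9596377201/60347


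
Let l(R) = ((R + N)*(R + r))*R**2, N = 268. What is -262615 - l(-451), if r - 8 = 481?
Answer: 1414187939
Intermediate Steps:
r = 489 (r = 8 + 481 = 489)
l(R) = R**2*(268 + R)*(489 + R) (l(R) = ((R + 268)*(R + 489))*R**2 = ((268 + R)*(489 + R))*R**2 = R**2*(268 + R)*(489 + R))
-262615 - l(-451) = -262615 - (-451)**2*(131052 + (-451)**2 + 757*(-451)) = -262615 - 203401*(131052 + 203401 - 341407) = -262615 - 203401*(-6954) = -262615 - 1*(-1414450554) = -262615 + 1414450554 = 1414187939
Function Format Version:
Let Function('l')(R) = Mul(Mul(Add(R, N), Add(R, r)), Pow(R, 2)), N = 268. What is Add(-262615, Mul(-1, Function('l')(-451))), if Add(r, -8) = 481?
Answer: 1414187939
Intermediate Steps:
r = 489 (r = Add(8, 481) = 489)
Function('l')(R) = Mul(Pow(R, 2), Add(268, R), Add(489, R)) (Function('l')(R) = Mul(Mul(Add(R, 268), Add(R, 489)), Pow(R, 2)) = Mul(Mul(Add(268, R), Add(489, R)), Pow(R, 2)) = Mul(Pow(R, 2), Add(268, R), Add(489, R)))
Add(-262615, Mul(-1, Function('l')(-451))) = Add(-262615, Mul(-1, Mul(Pow(-451, 2), Add(131052, Pow(-451, 2), Mul(757, -451))))) = Add(-262615, Mul(-1, Mul(203401, Add(131052, 203401, -341407)))) = Add(-262615, Mul(-1, Mul(203401, -6954))) = Add(-262615, Mul(-1, -1414450554)) = Add(-262615, 1414450554) = 1414187939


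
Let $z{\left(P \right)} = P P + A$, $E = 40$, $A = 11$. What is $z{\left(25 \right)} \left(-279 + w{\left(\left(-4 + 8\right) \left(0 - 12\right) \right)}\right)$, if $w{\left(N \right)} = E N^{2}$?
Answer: $58436316$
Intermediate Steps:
$w{\left(N \right)} = 40 N^{2}$
$z{\left(P \right)} = 11 + P^{2}$ ($z{\left(P \right)} = P P + 11 = P^{2} + 11 = 11 + P^{2}$)
$z{\left(25 \right)} \left(-279 + w{\left(\left(-4 + 8\right) \left(0 - 12\right) \right)}\right) = \left(11 + 25^{2}\right) \left(-279 + 40 \left(\left(-4 + 8\right) \left(0 - 12\right)\right)^{2}\right) = \left(11 + 625\right) \left(-279 + 40 \left(4 \left(-12\right)\right)^{2}\right) = 636 \left(-279 + 40 \left(-48\right)^{2}\right) = 636 \left(-279 + 40 \cdot 2304\right) = 636 \left(-279 + 92160\right) = 636 \cdot 91881 = 58436316$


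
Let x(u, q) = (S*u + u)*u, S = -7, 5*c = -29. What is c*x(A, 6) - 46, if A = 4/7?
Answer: -8486/245 ≈ -34.637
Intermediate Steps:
A = 4/7 (A = 4*(⅐) = 4/7 ≈ 0.57143)
c = -29/5 (c = (⅕)*(-29) = -29/5 ≈ -5.8000)
x(u, q) = -6*u² (x(u, q) = (-7*u + u)*u = (-6*u)*u = -6*u²)
c*x(A, 6) - 46 = -(-174)*(4/7)²/5 - 46 = -(-174)*16/(5*49) - 46 = -29/5*(-96/49) - 46 = 2784/245 - 46 = -8486/245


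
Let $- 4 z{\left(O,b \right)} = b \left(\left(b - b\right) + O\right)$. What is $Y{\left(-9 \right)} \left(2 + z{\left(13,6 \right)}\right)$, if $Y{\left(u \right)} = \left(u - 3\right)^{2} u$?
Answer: $22680$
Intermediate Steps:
$z{\left(O,b \right)} = - \frac{O b}{4}$ ($z{\left(O,b \right)} = - \frac{b \left(\left(b - b\right) + O\right)}{4} = - \frac{b \left(0 + O\right)}{4} = - \frac{b O}{4} = - \frac{O b}{4}$)
$Y{\left(u \right)} = u \left(-3 + u\right)^{2}$ ($Y{\left(u \right)} = \left(-3 + u\right)^{2} u = u \left(-3 + u\right)^{2}$)
$Y{\left(-9 \right)} \left(2 + z{\left(13,6 \right)}\right) = - 9 \left(-3 - 9\right)^{2} \left(2 - \frac{13}{4} \cdot 6\right) = - 9 \left(-12\right)^{2} \left(2 - \frac{39}{2}\right) = \left(-9\right) 144 \left(- \frac{35}{2}\right) = \left(-1296\right) \left(- \frac{35}{2}\right) = 22680$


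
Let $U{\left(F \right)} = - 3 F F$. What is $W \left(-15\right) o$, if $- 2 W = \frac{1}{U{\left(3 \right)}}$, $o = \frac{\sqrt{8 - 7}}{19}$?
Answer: $- \frac{5}{342} \approx -0.01462$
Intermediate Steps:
$U{\left(F \right)} = - 3 F^{2}$
$o = \frac{1}{19}$ ($o = \sqrt{1} \cdot \frac{1}{19} = 1 \cdot \frac{1}{19} = \frac{1}{19} \approx 0.052632$)
$W = \frac{1}{54}$ ($W = - \frac{1}{2 \left(- 3 \cdot 3^{2}\right)} = - \frac{1}{2 \left(\left(-3\right) 9\right)} = - \frac{1}{2 \left(-27\right)} = \left(- \frac{1}{2}\right) \left(- \frac{1}{27}\right) = \frac{1}{54} \approx 0.018519$)
$W \left(-15\right) o = \frac{1}{54} \left(-15\right) \frac{1}{19} = \left(- \frac{5}{18}\right) \frac{1}{19} = - \frac{5}{342}$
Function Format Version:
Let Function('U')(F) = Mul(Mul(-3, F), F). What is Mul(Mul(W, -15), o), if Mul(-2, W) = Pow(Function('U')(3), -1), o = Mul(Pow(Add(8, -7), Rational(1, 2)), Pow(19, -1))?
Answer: Rational(-5, 342) ≈ -0.014620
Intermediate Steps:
Function('U')(F) = Mul(-3, Pow(F, 2))
o = Rational(1, 19) (o = Mul(Pow(1, Rational(1, 2)), Rational(1, 19)) = Mul(1, Rational(1, 19)) = Rational(1, 19) ≈ 0.052632)
W = Rational(1, 54) (W = Mul(Rational(-1, 2), Pow(Mul(-3, Pow(3, 2)), -1)) = Mul(Rational(-1, 2), Pow(Mul(-3, 9), -1)) = Mul(Rational(-1, 2), Pow(-27, -1)) = Mul(Rational(-1, 2), Rational(-1, 27)) = Rational(1, 54) ≈ 0.018519)
Mul(Mul(W, -15), o) = Mul(Mul(Rational(1, 54), -15), Rational(1, 19)) = Mul(Rational(-5, 18), Rational(1, 19)) = Rational(-5, 342)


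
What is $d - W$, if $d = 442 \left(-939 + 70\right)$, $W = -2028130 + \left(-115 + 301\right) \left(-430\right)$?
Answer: $1724012$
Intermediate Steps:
$W = -2108110$ ($W = -2028130 + 186 \left(-430\right) = -2028130 - 79980 = -2108110$)
$d = -384098$ ($d = 442 \left(-869\right) = -384098$)
$d - W = -384098 - -2108110 = -384098 + 2108110 = 1724012$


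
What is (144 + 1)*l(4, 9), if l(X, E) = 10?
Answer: 1450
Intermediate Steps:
(144 + 1)*l(4, 9) = (144 + 1)*10 = 145*10 = 1450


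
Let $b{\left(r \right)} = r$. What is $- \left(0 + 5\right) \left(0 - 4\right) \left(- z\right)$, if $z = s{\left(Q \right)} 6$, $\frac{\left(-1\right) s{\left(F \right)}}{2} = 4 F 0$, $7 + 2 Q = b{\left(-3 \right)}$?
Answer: $0$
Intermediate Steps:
$Q = -5$ ($Q = - \frac{7}{2} + \frac{1}{2} \left(-3\right) = - \frac{7}{2} - \frac{3}{2} = -5$)
$s{\left(F \right)} = 0$ ($s{\left(F \right)} = - 2 \cdot 4 F 0 = \left(-2\right) 0 = 0$)
$z = 0$ ($z = 0 \cdot 6 = 0$)
$- \left(0 + 5\right) \left(0 - 4\right) \left(- z\right) = - \left(0 + 5\right) \left(0 - 4\right) \left(\left(-1\right) 0\right) = - 5 \left(-4\right) 0 = \left(-1\right) \left(-20\right) 0 = 20 \cdot 0 = 0$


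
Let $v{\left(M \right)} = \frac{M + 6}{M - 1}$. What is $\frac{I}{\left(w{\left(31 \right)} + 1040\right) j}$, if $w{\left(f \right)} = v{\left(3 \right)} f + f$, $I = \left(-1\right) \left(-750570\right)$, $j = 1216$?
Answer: $\frac{125095}{245328} \approx 0.50991$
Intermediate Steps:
$I = 750570$
$v{\left(M \right)} = \frac{6 + M}{-1 + M}$
$w{\left(f \right)} = \frac{11 f}{2}$ ($w{\left(f \right)} = \frac{6 + 3}{-1 + 3} f + f = \frac{1}{2} \cdot 9 f + f = \frac{9 f}{2} + f = \frac{11 f}{2}$)
$\frac{I}{\left(w{\left(31 \right)} + 1040\right) j} = \frac{750570}{\left(\frac{11}{2} \cdot 31 + 1040\right) 1216} = \frac{750570}{\left(\frac{341}{2} + 1040\right) 1216} = \frac{750570}{\frac{2421}{2} \cdot 1216} = \frac{750570}{1471968} = 750570 \cdot \frac{1}{1471968} = \frac{125095}{245328}$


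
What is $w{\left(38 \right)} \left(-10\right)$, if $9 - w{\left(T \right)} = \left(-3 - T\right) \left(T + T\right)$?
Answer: $-31250$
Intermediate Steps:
$w{\left(T \right)} = 9 - 2 T \left(-3 - T\right)$ ($w{\left(T \right)} = 9 - \left(-3 - T\right) \left(T + T\right) = 9 - \left(-3 - T\right) 2 T = 9 - 2 T \left(-3 - T\right)$)
$w{\left(38 \right)} \left(-10\right) = \left(9 + 2 \cdot 38^{2} + 6 \cdot 38\right) \left(-10\right) = \left(9 + 2 \cdot 1444 + 228\right) \left(-10\right) = \left(9 + 2888 + 228\right) \left(-10\right) = 3125 \left(-10\right) = -31250$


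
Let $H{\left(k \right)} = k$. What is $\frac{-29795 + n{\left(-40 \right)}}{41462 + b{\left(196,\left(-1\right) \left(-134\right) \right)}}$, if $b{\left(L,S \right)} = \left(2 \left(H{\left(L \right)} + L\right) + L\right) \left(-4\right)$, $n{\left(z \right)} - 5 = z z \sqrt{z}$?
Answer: $- \frac{4965}{6257} + \frac{1600 i \sqrt{10}}{18771} \approx -0.79351 + 0.26955 i$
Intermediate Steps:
$n{\left(z \right)} = 5 + z^{\frac{5}{2}}$ ($n{\left(z \right)} = 5 + z z \sqrt{z} = 5 + z^{2} \sqrt{z} = 5 + z^{\frac{5}{2}}$)
$b{\left(L,S \right)} = - 20 L$ ($b{\left(L,S \right)} = \left(2 \left(L + L\right) + L\right) \left(-4\right) = \left(2 \cdot 2 L + L\right) \left(-4\right) = \left(4 L + L\right) \left(-4\right) = 5 L \left(-4\right) = - 20 L$)
$\frac{-29795 + n{\left(-40 \right)}}{41462 + b{\left(196,\left(-1\right) \left(-134\right) \right)}} = \frac{-29795 + \left(5 + \left(-40\right)^{\frac{5}{2}}\right)}{41462 - 3920} = \frac{-29795 + \left(5 + 3200 i \sqrt{10}\right)}{41462 - 3920} = \frac{-29790 + 3200 i \sqrt{10}}{37542} = \left(-29790 + 3200 i \sqrt{10}\right) \frac{1}{37542} = - \frac{4965}{6257} + \frac{1600 i \sqrt{10}}{18771}$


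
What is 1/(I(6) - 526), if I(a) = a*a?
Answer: -1/490 ≈ -0.0020408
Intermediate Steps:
I(a) = a²
1/(I(6) - 526) = 1/(6² - 526) = 1/(36 - 526) = 1/(-490) = -1/490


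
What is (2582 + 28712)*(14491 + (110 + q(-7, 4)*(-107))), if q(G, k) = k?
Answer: 443529862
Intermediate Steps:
(2582 + 28712)*(14491 + (110 + q(-7, 4)*(-107))) = (2582 + 28712)*(14491 + (110 + 4*(-107))) = 31294*(14491 + (110 - 428)) = 31294*(14491 - 318) = 31294*14173 = 443529862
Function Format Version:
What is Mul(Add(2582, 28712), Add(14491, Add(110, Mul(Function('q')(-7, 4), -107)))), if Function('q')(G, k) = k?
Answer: 443529862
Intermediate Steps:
Mul(Add(2582, 28712), Add(14491, Add(110, Mul(Function('q')(-7, 4), -107)))) = Mul(Add(2582, 28712), Add(14491, Add(110, Mul(4, -107)))) = Mul(31294, Add(14491, Add(110, -428))) = Mul(31294, Add(14491, -318)) = Mul(31294, 14173) = 443529862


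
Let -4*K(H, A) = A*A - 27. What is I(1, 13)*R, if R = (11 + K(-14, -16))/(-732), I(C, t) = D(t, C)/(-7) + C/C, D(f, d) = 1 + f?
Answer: -185/2928 ≈ -0.063183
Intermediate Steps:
K(H, A) = 27/4 - A²/4 (K(H, A) = -(A*A - 27)/4 = -(A² - 27)/4 = -(-27 + A²)/4 = 27/4 - A²/4)
I(C, t) = 6/7 - t/7 (I(C, t) = (1 + t)/(-7) + C/C = (1 + t)*(-⅐) + 1 = (-⅐ - t/7) + 1 = 6/7 - t/7)
R = 185/2928 (R = (11 + (27/4 - ¼*(-16)²))/(-732) = (11 + (27/4 - ¼*256))*(-1/732) = (11 + (27/4 - 64))*(-1/732) = (11 - 229/4)*(-1/732) = -185/4*(-1/732) = 185/2928 ≈ 0.063183)
I(1, 13)*R = (6/7 - ⅐*13)*(185/2928) = (6/7 - 13/7)*(185/2928) = -1*185/2928 = -185/2928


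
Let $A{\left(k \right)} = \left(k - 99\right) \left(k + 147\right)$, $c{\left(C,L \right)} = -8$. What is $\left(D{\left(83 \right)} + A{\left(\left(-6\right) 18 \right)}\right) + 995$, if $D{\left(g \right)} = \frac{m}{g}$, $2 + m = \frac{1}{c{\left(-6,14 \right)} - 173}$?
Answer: $- \frac{106333157}{15023} \approx -7078.0$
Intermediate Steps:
$A{\left(k \right)} = \left(-99 + k\right) \left(147 + k\right)$
$m = - \frac{363}{181}$ ($m = -2 + \frac{1}{-8 - 173} = -2 + \frac{1}{-181} = -2 - \frac{1}{181} = - \frac{363}{181} \approx -2.0055$)
$D{\left(g \right)} = - \frac{363}{181 g}$
$\left(D{\left(83 \right)} + A{\left(\left(-6\right) 18 \right)}\right) + 995 = \left(- \frac{363}{181 \cdot 83} + \left(-14553 + \left(\left(-6\right) 18\right)^{2} + 48 \left(\left(-6\right) 18\right)\right)\right) + 995 = \left(\left(- \frac{363}{181}\right) \frac{1}{83} + \left(-14553 + \left(-108\right)^{2} + 48 \left(-108\right)\right)\right) + 995 = \left(- \frac{363}{15023} - 8073\right) + 995 = - \frac{121281042}{15023} + 995 = - \frac{106333157}{15023}$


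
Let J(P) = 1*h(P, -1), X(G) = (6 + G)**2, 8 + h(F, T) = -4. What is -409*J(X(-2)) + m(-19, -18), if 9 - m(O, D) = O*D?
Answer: 4575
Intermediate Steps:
h(F, T) = -12 (h(F, T) = -8 - 4 = -12)
m(O, D) = 9 - D*O (m(O, D) = 9 - O*D = 9 - D*O)
J(P) = -12 (J(P) = 1*(-12) = -12)
-409*J(X(-2)) + m(-19, -18) = -409*(-12) + (9 - 1*(-18)*(-19)) = 4908 + (9 - 342) = 4908 - 333 = 4575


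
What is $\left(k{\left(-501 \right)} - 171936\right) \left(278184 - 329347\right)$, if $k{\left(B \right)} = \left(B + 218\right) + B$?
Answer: $8836873360$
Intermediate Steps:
$k{\left(B \right)} = 218 + 2 B$ ($k{\left(B \right)} = \left(218 + B\right) + B = 218 + 2 B$)
$\left(k{\left(-501 \right)} - 171936\right) \left(278184 - 329347\right) = \left(\left(218 + 2 \left(-501\right)\right) - 171936\right) \left(278184 - 329347\right) = \left(\left(218 - 1002\right) - 171936\right) \left(-51163\right) = \left(-784 - 171936\right) \left(-51163\right) = \left(-172720\right) \left(-51163\right) = 8836873360$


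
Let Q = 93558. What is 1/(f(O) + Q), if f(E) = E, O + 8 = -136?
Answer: 1/93414 ≈ 1.0705e-5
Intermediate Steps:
O = -144 (O = -8 - 136 = -144)
1/(f(O) + Q) = 1/(-144 + 93558) = 1/93414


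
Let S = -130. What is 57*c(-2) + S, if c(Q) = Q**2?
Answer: 98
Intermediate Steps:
57*c(-2) + S = 57*(-2)**2 - 130 = 57*4 - 130 = 228 - 130 = 98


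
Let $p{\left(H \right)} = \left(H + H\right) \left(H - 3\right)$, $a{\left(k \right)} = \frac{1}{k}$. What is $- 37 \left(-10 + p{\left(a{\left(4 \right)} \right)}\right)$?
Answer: $\frac{3367}{8} \approx 420.88$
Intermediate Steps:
$p{\left(H \right)} = 2 H \left(-3 + H\right)$
$- 37 \left(-10 + p{\left(a{\left(4 \right)} \right)}\right) = - 37 \left(-10 + \frac{2 \left(-3 + \frac{1}{4}\right)}{4}\right) = - 37 \left(-10 + 2 \cdot \frac{1}{4} \left(-3 + \frac{1}{4}\right)\right) = - 37 \left(-10 + 2 \cdot \frac{1}{4} \left(- \frac{11}{4}\right)\right) = - 37 \left(-10 - \frac{11}{8}\right) = \left(-37\right) \left(- \frac{91}{8}\right) = \frac{3367}{8}$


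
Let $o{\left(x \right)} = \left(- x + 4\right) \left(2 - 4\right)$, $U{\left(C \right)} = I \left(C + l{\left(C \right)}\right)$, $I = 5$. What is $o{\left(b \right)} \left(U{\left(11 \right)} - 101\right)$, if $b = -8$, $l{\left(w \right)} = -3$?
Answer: $1464$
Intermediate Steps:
$U{\left(C \right)} = -15 + 5 C$ ($U{\left(C \right)} = 5 \left(C - 3\right) = 5 \left(-3 + C\right) = -15 + 5 C$)
$o{\left(x \right)} = -8 + 2 x$ ($o{\left(x \right)} = \left(4 - x\right) \left(-2\right) = -8 + 2 x$)
$o{\left(b \right)} \left(U{\left(11 \right)} - 101\right) = \left(-8 + 2 \left(-8\right)\right) \left(\left(-15 + 5 \cdot 11\right) - 101\right) = \left(-8 - 16\right) \left(\left(-15 + 55\right) - 101\right) = - 24 \left(40 - 101\right) = \left(-24\right) \left(-61\right) = 1464$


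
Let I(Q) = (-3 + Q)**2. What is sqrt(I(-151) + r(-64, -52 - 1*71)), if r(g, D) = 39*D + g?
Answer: 3*sqrt(2095) ≈ 137.31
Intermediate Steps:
r(g, D) = g + 39*D
sqrt(I(-151) + r(-64, -52 - 1*71)) = sqrt((-3 - 151)**2 + (-64 + 39*(-52 - 1*71))) = sqrt((-154)**2 + (-64 + 39*(-52 - 71))) = sqrt(23716 + (-64 + 39*(-123))) = sqrt(23716 + (-64 - 4797)) = sqrt(23716 - 4861) = sqrt(18855) = 3*sqrt(2095)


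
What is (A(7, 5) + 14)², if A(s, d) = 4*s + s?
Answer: 2401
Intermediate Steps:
A(s, d) = 5*s
(A(7, 5) + 14)² = (5*7 + 14)² = (35 + 14)² = 49² = 2401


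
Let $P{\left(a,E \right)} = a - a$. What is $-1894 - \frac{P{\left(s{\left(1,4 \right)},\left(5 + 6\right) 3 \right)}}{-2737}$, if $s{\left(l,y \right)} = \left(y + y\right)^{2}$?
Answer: $-1894$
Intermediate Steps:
$s{\left(l,y \right)} = 4 y^{2}$ ($s{\left(l,y \right)} = \left(2 y\right)^{2} = 4 y^{2}$)
$P{\left(a,E \right)} = 0$
$-1894 - \frac{P{\left(s{\left(1,4 \right)},\left(5 + 6\right) 3 \right)}}{-2737} = -1894 - \frac{0}{-2737} = -1894 - 0 \left(- \frac{1}{2737}\right) = -1894 - 0 = -1894 + 0 = -1894$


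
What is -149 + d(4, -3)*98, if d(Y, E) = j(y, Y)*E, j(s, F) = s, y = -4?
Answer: 1027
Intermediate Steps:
d(Y, E) = -4*E
-149 + d(4, -3)*98 = -149 - 4*(-3)*98 = -149 + 12*98 = -149 + 1176 = 1027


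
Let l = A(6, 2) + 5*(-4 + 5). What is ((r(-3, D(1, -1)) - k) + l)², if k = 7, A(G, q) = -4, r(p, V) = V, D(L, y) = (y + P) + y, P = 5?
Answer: 9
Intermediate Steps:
D(L, y) = 5 + 2*y (D(L, y) = (y + 5) + y = (5 + y) + y = 5 + 2*y)
l = 1 (l = -4 + 5*(-4 + 5) = -4 + 5*1 = -4 + 5 = 1)
((r(-3, D(1, -1)) - k) + l)² = (((5 + 2*(-1)) - 1*7) + 1)² = (((5 - 2) - 7) + 1)² = ((3 - 7) + 1)² = (-4 + 1)² = (-3)² = 9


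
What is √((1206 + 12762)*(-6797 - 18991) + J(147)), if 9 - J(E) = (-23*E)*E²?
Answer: 3*I*√31905194 ≈ 16945.0*I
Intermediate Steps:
J(E) = 9 + 23*E³ (J(E) = 9 - (-23*E)*E² = 9 - (-23)*E³ = 9 + 23*E³)
√((1206 + 12762)*(-6797 - 18991) + J(147)) = √((1206 + 12762)*(-6797 - 18991) + (9 + 23*147³)) = √(13968*(-25788) + (9 + 23*3176523)) = √(-360206784 + (9 + 73060029)) = √(-360206784 + 73060038) = √(-287146746) = 3*I*√31905194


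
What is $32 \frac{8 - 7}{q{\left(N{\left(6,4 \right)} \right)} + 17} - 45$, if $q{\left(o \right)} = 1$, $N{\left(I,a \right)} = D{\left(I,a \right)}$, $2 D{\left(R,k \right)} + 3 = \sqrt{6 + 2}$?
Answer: $- \frac{389}{9} \approx -43.222$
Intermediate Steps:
$D{\left(R,k \right)} = - \frac{3}{2} + \sqrt{2}$ ($D{\left(R,k \right)} = - \frac{3}{2} + \frac{\sqrt{6 + 2}}{2} = - \frac{3}{2} + \frac{\sqrt{8}}{2} = - \frac{3}{2} + \frac{2 \sqrt{2}}{2} = - \frac{3}{2} + \sqrt{2}$)
$N{\left(I,a \right)} = - \frac{3}{2} + \sqrt{2}$
$32 \frac{8 - 7}{q{\left(N{\left(6,4 \right)} \right)} + 17} - 45 = 32 \frac{8 - 7}{1 + 17} - 45 = 32 \cdot 1 \cdot \frac{1}{18} - 45 = 32 \cdot \frac{1}{18} - 45 = \frac{16}{9} - 45 = - \frac{389}{9}$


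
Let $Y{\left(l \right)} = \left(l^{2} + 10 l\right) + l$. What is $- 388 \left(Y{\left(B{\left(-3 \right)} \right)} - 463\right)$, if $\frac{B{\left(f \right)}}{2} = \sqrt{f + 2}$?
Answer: $181196 - 8536 i \approx 1.812 \cdot 10^{5} - 8536.0 i$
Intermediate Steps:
$B{\left(f \right)} = 2 \sqrt{2 + f}$ ($B{\left(f \right)} = 2 \sqrt{f + 2} = 2 \sqrt{2 + f}$)
$Y{\left(l \right)} = l^{2} + 11 l$
$- 388 \left(Y{\left(B{\left(-3 \right)} \right)} - 463\right) = - 388 \left(2 \sqrt{2 - 3} \left(11 + 2 \sqrt{2 - 3}\right) - 463\right) = - 388 \left(2 \sqrt{-1} \left(11 + 2 \sqrt{-1}\right) - 463\right) = - 388 \left(2 i \left(11 + 2 i\right) - 463\right) = - 388 \left(-463 + 2 i \left(11 + 2 i\right)\right) = 179644 - 776 i \left(11 + 2 i\right)$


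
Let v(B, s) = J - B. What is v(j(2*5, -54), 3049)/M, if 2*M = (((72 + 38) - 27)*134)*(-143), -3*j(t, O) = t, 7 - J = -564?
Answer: -1723/2385669 ≈ -0.00072223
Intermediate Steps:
J = 571 (J = 7 - 1*(-564) = 7 + 564 = 571)
j(t, O) = -t/3
v(B, s) = 571 - B
M = -795223 (M = ((((72 + 38) - 27)*134)*(-143))/2 = (((110 - 27)*134)*(-143))/2 = ((83*134)*(-143))/2 = (11122*(-143))/2 = (½)*(-1590446) = -795223)
v(j(2*5, -54), 3049)/M = (571 - (-1)*2*5/3)/(-795223) = (571 - (-1)*10/3)*(-1/795223) = (571 - 1*(-10/3))*(-1/795223) = (571 + 10/3)*(-1/795223) = (1723/3)*(-1/795223) = -1723/2385669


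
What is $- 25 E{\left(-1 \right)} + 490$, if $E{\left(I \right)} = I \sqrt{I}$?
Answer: $490 + 25 i \approx 490.0 + 25.0 i$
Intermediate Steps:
$E{\left(I \right)} = I^{\frac{3}{2}}$
$- 25 E{\left(-1 \right)} + 490 = - 25 \left(-1\right)^{\frac{3}{2}} + 490 = - 25 \left(- i\right) + 490 = 25 i + 490 = 490 + 25 i$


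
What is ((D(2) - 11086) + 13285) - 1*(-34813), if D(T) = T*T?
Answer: 37016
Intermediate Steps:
D(T) = T**2
((D(2) - 11086) + 13285) - 1*(-34813) = ((2**2 - 11086) + 13285) - 1*(-34813) = ((4 - 11086) + 13285) + 34813 = (-11082 + 13285) + 34813 = 2203 + 34813 = 37016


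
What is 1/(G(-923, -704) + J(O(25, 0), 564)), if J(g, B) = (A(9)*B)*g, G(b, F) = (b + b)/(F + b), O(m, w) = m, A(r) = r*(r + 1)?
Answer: 1627/2064664846 ≈ 7.8802e-7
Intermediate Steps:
A(r) = r*(1 + r)
G(b, F) = 2*b/(F + b) (G(b, F) = (2*b)/(F + b) = 2*b/(F + b))
J(g, B) = 90*B*g (J(g, B) = ((9*(1 + 9))*B)*g = ((9*10)*B)*g = (90*B)*g = 90*B*g)
1/(G(-923, -704) + J(O(25, 0), 564)) = 1/(2*(-923)/(-704 - 923) + 90*564*25) = 1/(2*(-923)/(-1627) + 1269000) = 1/(2*(-923)*(-1/1627) + 1269000) = 1/(1846/1627 + 1269000) = 1/(2064664846/1627) = 1627/2064664846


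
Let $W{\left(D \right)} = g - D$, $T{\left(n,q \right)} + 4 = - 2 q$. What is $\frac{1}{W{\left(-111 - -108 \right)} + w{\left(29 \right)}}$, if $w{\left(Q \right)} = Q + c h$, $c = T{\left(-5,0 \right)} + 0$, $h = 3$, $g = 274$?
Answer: $\frac{1}{294} \approx 0.0034014$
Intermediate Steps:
$T{\left(n,q \right)} = -4 - 2 q$
$c = -4$ ($c = \left(-4 - 0\right) + 0 = \left(-4 + 0\right) + 0 = -4 + 0 = -4$)
$W{\left(D \right)} = 274 - D$
$w{\left(Q \right)} = -12 + Q$ ($w{\left(Q \right)} = Q - 12 = -12 + Q$)
$\frac{1}{W{\left(-111 - -108 \right)} + w{\left(29 \right)}} = \frac{1}{\left(274 - \left(-111 - -108\right)\right) + \left(-12 + 29\right)} = \frac{1}{\left(274 - \left(-111 + 108\right)\right) + 17} = \frac{1}{\left(274 - -3\right) + 17} = \frac{1}{\left(274 + 3\right) + 17} = \frac{1}{277 + 17} = \frac{1}{294}$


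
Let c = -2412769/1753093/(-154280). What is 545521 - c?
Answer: 147545530884356071/270467188040 ≈ 5.4552e+5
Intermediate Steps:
c = 2412769/270467188040 (c = -2412769*1/1753093*(-1/154280) = -2412769/1753093*(-1/154280) = 2412769/270467188040 ≈ 8.9207e-6)
545521 - c = 545521 - 1*2412769/270467188040 = 545521 - 2412769/270467188040 = 147545530884356071/270467188040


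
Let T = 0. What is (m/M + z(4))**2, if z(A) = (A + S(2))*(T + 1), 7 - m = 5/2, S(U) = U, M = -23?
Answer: 71289/2116 ≈ 33.690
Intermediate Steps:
m = 9/2 (m = 7 - 5/2 = 9/2 ≈ 4.5000)
z(A) = 2 + A (z(A) = (A + 2)*(0 + 1) = (2 + A)*1 = 2 + A)
(m/M + z(4))**2 = ((9/2)/(-23) + (2 + 4))**2 = ((9/2)*(-1/23) + 6)**2 = (-9/46 + 6)**2 = (267/46)**2 = 71289/2116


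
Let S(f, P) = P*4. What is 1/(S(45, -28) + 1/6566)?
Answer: -6566/735391 ≈ -0.0089286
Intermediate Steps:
S(f, P) = 4*P
1/(S(45, -28) + 1/6566) = 1/(4*(-28) + 1/6566) = 1/(-112 + 1/6566) = 1/(-735391/6566) = -6566/735391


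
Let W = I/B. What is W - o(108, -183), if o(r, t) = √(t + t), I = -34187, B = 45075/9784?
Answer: -334485608/45075 - I*√366 ≈ -7420.6 - 19.131*I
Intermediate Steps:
B = 45075/9784 (B = 45075*(1/9784) = 45075/9784 ≈ 4.6070)
o(r, t) = √2*√t (o(r, t) = √(2*t) = √2*√t)
W = -334485608/45075 (W = -34187/45075/9784 = -34187*9784/45075 = -334485608/45075 ≈ -7420.6)
W - o(108, -183) = -334485608/45075 - √2*√(-183) = -334485608/45075 - √2*I*√183 = -334485608/45075 - I*√366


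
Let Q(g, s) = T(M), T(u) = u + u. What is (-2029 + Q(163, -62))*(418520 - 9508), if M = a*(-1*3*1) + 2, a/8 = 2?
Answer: -867514452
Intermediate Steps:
a = 16 (a = 8*2 = 16)
M = -46 (M = 16*(-1*3*1) + 2 = 16*(-3*1) + 2 = 16*(-3) + 2 = -48 + 2 = -46)
T(u) = 2*u
Q(g, s) = -92 (Q(g, s) = 2*(-46) = -92)
(-2029 + Q(163, -62))*(418520 - 9508) = (-2029 - 92)*(418520 - 9508) = -2121*409012 = -867514452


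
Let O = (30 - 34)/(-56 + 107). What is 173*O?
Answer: -692/51 ≈ -13.569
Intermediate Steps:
O = -4/51 ≈ -0.078431
173*O = 173*(-4/51) = -692/51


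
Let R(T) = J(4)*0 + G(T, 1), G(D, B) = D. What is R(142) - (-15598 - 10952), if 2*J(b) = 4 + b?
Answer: 26692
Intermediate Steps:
J(b) = 2 + b/2 (J(b) = (4 + b)/2 = 2 + b/2)
R(T) = T (R(T) = (2 + (½)*4)*0 + T = (2 + 2)*0 + T = 4*0 + T = 0 + T = T)
R(142) - (-15598 - 10952) = 142 - (-15598 - 10952) = 142 - 1*(-26550) = 142 + 26550 = 26692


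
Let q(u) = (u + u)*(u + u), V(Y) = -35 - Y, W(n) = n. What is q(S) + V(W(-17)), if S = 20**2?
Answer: 639982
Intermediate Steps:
S = 400
q(u) = 4*u**2 (q(u) = (2*u)*(2*u) = 4*u**2)
q(S) + V(W(-17)) = 4*400**2 + (-35 - 1*(-17)) = 4*160000 + (-35 + 17) = 640000 - 18 = 639982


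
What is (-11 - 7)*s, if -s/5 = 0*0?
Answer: 0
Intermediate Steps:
s = 0 (s = -0*0 = -5*0 = 0)
(-11 - 7)*s = (-11 - 7)*0 = -18*0 = 0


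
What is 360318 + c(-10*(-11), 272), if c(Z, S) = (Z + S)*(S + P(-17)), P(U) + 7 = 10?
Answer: 465368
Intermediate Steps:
P(U) = 3 (P(U) = -7 + 10 = 3)
c(Z, S) = (3 + S)*(S + Z) (c(Z, S) = (Z + S)*(S + 3) = (S + Z)*(3 + S) = (3 + S)*(S + Z))
360318 + c(-10*(-11), 272) = 360318 + (272² + 3*272 + 3*(-10*(-11)) + 272*(-10*(-11))) = 360318 + (73984 + 816 + 3*110 + 272*110) = 360318 + (73984 + 816 + 330 + 29920) = 360318 + 105050 = 465368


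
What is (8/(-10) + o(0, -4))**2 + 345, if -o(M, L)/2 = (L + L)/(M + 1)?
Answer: 14401/25 ≈ 576.04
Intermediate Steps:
o(M, L) = -4*L/(1 + M) (o(M, L) = -2*(L + L)/(M + 1) = -2*2*L/(1 + M) = -4*L/(1 + M))
(8/(-10) + o(0, -4))**2 + 345 = (8/(-10) - 4*(-4)/(1 + 0))**2 + 345 = (8*(-1/10) - 4*(-4)/1)**2 + 345 = (-4/5 - 4*(-4)*1)**2 + 345 = (-4/5 + 16)**2 + 345 = (76/5)**2 + 345 = 5776/25 + 345 = 14401/25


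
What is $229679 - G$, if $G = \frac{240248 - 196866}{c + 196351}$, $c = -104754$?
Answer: $\frac{21037863981}{91597} \approx 2.2968 \cdot 10^{5}$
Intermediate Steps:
$G = \frac{43382}{91597}$ ($G = \frac{240248 - 196866}{-104754 + 196351} = \frac{43382}{91597} \approx 0.47362$)
$229679 - G = 229679 - \frac{43382}{91597} = \frac{21037863981}{91597}$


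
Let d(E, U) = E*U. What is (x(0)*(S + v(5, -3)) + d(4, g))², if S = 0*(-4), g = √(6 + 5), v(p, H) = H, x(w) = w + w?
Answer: 176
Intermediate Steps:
x(w) = 2*w
g = √11 ≈ 3.3166
S = 0
(x(0)*(S + v(5, -3)) + d(4, g))² = ((2*0)*(0 - 3) + 4*√11)² = (0*(-3) + 4*√11)² = (0 + 4*√11)² = (4*√11)² = 176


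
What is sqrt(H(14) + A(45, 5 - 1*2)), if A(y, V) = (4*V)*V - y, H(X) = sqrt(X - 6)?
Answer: sqrt(-9 + 2*sqrt(2)) ≈ 2.4843*I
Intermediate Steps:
H(X) = sqrt(-6 + X)
A(y, V) = -y + 4*V**2 (A(y, V) = 4*V**2 - y = -y + 4*V**2)
sqrt(H(14) + A(45, 5 - 1*2)) = sqrt(sqrt(-6 + 14) + (-1*45 + 4*(5 - 1*2)**2)) = sqrt(sqrt(8) + (-45 + 4*(5 - 2)**2)) = sqrt(2*sqrt(2) + (-45 + 4*3**2)) = sqrt(2*sqrt(2) + (-45 + 4*9)) = sqrt(2*sqrt(2) + (-45 + 36)) = sqrt(2*sqrt(2) - 9) = sqrt(-9 + 2*sqrt(2))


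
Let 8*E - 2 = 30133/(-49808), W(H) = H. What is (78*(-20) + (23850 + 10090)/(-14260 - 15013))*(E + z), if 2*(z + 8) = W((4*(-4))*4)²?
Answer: -9287757709153065/2916059168 ≈ -3.1850e+6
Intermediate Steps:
E = 69483/398464 (E = ¼ + (30133/(-49808))/8 = ¼ + (30133*(-1/49808))/8 = ¼ + (⅛)*(-30133/49808) = ¼ - 30133/398464 = 69483/398464 ≈ 0.17438)
z = 2040 (z = -8 + ((4*(-4))*4)²/2 = -8 + (-16*4)²/2 = -8 + (½)*(-64)² = -8 + (½)*4096 = -8 + 2048 = 2040)
(78*(-20) + (23850 + 10090)/(-14260 - 15013))*(E + z) = (78*(-20) + (23850 + 10090)/(-14260 - 15013))*(69483/398464 + 2040) = (-1560 + 33940/(-29273))*(812936043/398464) = (-1560 + 33940*(-1/29273))*(812936043/398464) = (-1560 - 33940/29273)*(812936043/398464) = -45699820/29273*812936043/398464 = -9287757709153065/2916059168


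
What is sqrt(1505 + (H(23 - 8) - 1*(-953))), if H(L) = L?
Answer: sqrt(2473) ≈ 49.729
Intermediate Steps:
sqrt(1505 + (H(23 - 8) - 1*(-953))) = sqrt(1505 + ((23 - 8) - 1*(-953))) = sqrt(1505 + (15 + 953)) = sqrt(1505 + 968) = sqrt(2473)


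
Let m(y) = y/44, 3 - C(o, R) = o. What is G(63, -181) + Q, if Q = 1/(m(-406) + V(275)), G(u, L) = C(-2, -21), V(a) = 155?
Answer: 16057/3207 ≈ 5.0069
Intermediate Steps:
C(o, R) = 3 - o
m(y) = y/44 (m(y) = y*(1/44) = y/44)
G(u, L) = 5 (G(u, L) = 3 - 1*(-2) = 3 + 2 = 5)
Q = 22/3207 (Q = 1/((1/44)*(-406) + 155) = 1/(-203/22 + 155) = 1/(3207/22) = 22/3207 ≈ 0.0068600)
G(63, -181) + Q = 5 + 22/3207 = 16057/3207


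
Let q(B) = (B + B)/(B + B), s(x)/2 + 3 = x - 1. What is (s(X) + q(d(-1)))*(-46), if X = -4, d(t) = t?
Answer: 690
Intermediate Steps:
s(x) = -8 + 2*x (s(x) = -6 + 2*(x - 1) = -6 + 2*(-1 + x) = -6 + (-2 + 2*x) = -8 + 2*x)
q(B) = 1 (q(B) = (2*B)/((2*B)) = (2*B)*(1/(2*B)) = 1)
(s(X) + q(d(-1)))*(-46) = ((-8 + 2*(-4)) + 1)*(-46) = ((-8 - 8) + 1)*(-46) = (-16 + 1)*(-46) = -15*(-46) = 690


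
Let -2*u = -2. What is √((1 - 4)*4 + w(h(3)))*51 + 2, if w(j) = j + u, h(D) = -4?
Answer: 2 + 51*I*√15 ≈ 2.0 + 197.52*I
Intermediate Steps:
u = 1 (u = -½*(-2) = 1)
w(j) = 1 + j (w(j) = j + 1 = 1 + j)
√((1 - 4)*4 + w(h(3)))*51 + 2 = √((1 - 4)*4 + (1 - 4))*51 + 2 = √(-3*4 - 3)*51 + 2 = √(-12 - 3)*51 + 2 = √(-15)*51 + 2 = (I*√15)*51 + 2 = 51*I*√15 + 2 = 2 + 51*I*√15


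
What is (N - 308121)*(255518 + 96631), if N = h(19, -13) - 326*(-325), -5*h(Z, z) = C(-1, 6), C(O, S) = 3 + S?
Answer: -355974746736/5 ≈ -7.1195e+10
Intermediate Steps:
h(Z, z) = -9/5 (h(Z, z) = -(3 + 6)/5 = -⅕*9 = -9/5)
N = 529741/5 (N = -9/5 - 326*(-325) = -9/5 + 105950 = 529741/5 ≈ 1.0595e+5)
(N - 308121)*(255518 + 96631) = (529741/5 - 308121)*(255518 + 96631) = -1010864/5*352149 = -355974746736/5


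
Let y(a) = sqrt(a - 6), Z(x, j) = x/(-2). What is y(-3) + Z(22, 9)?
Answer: -11 + 3*I ≈ -11.0 + 3.0*I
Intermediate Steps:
Z(x, j) = -x/2 (Z(x, j) = x*(-1/2) = -x/2)
y(a) = sqrt(-6 + a)
y(-3) + Z(22, 9) = sqrt(-6 - 3) - 1/2*22 = sqrt(-9) - 11 = 3*I - 11 = -11 + 3*I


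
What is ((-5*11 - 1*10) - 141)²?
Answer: 42436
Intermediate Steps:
((-5*11 - 1*10) - 141)² = ((-55 - 10) - 141)² = (-65 - 141)² = (-206)² = 42436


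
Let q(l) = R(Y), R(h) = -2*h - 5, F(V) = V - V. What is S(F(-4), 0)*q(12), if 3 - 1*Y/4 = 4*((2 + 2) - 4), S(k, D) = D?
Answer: 0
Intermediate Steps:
F(V) = 0
Y = 12 (Y = 12 - 16*((2 + 2) - 4) = 12 - 16*(4 - 4) = 12 - 16*0 = 12 - 4*0 = 12 + 0 = 12)
R(h) = -5 - 2*h
q(l) = -29 (q(l) = -5 - 2*12 = -5 - 24 = -29)
S(F(-4), 0)*q(12) = 0*(-29) = 0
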